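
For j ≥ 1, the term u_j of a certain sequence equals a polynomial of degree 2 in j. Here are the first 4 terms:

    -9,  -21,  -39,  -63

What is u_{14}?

-633

1st diffs: -12, -18, -24.
2nd diffs: -6, -6 (constant).
So u_j = -3j^2 - 3j - 3.
Evaluating at j = 14 gives u_{14} = -633.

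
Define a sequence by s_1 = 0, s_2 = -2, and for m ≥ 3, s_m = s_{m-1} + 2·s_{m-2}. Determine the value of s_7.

Compute successive terms:
s_3 = -2, s_4 = -6, s_5 = -10, s_6 = -22, s_7 = -42.
(Characteristic roots are 2 and -1.)

-42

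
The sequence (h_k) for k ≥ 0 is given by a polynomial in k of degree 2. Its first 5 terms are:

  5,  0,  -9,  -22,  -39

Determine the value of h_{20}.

1st diffs: -5, -9, -13, -17.
2nd diffs: -4, -4, -4 (constant).
Newton forward-difference form: h_k = 5 + (-5)·C(k,1) + (-4)·C(k,2).
At k = 20: k = 20, so h_{20} = 5 - 100 - 760 = -855.

-855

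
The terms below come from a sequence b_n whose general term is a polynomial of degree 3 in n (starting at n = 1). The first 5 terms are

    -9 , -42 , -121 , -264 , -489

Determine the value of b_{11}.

1st diffs: -33, -79, -143, -225.
2nd diffs: -46, -64, -82.
3rd diffs: -18, -18 (constant).
So b_n = -3n^3 - 5n^2 + 3n - 4.
Evaluating at n = 11 gives b_{11} = -4569.

-4569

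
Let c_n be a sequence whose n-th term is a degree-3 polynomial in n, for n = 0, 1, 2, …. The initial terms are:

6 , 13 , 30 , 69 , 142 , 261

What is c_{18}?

11454

1st diffs: 7, 17, 39, 73, 119.
2nd diffs: 10, 22, 34, 46.
3rd diffs: 12, 12, 12 (constant).
Newton forward-difference form: c_n = 6 + 7·C(n,1) + 10·C(n,2) + 12·C(n,3).
At n = 18: n = 18, so c_{18} = 6 + 126 + 1530 + 9792 = 11454.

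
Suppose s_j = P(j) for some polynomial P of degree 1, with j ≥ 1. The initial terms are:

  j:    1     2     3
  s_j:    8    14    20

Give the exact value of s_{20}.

1st diffs: 6, 6 (constant).
So s_j = 6j + 2.
Evaluating at j = 20 gives s_{20} = 122.

122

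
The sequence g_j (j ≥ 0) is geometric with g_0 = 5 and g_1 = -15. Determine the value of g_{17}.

Common ratio r = -3.
g_j = 5·(-3)^(j-0).
g_{17} = 5·(-3)^17 = -645700815.

-645700815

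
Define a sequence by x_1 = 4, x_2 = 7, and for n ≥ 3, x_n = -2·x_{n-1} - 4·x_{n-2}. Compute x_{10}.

2048

Compute successive terms:
x_3 = -30, x_4 = 32, x_5 = 56, x_6 = -240, x_7 = 256, x_8 = 448, x_9 = -1920, x_{10} = 2048.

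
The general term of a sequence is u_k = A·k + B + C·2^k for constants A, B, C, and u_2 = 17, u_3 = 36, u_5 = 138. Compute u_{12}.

At k = 2, 3, 5: 2A + B + 4C = 17; 3A + B + 8C = 36; 5A + B + 32C = 138.
Subtracting the first from the second: A + 4C = 19.
Subtracting the second from the third: 2A + 24C = 102.
Solving: C = 4, A = 3, then B = -5.
So u_k = 3·k + (-5) + 4·2^k; at k=12 this is 16415.

16415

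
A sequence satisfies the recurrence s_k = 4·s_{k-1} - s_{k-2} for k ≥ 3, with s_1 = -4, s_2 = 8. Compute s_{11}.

Iterate the recurrence:
s_3 = 36  s_4 = 136  s_5 = 508  s_6 = 1896  s_7 = 7076  s_8 = 26408  s_9 = 98556  s_{10} = 367816  s_{11} = 1372708.

1372708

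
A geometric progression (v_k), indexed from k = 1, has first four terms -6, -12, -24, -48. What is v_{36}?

-206158430208

Common ratio r = 2.
v_k = (-6)·2^(k-1).
v_{36} = (-6)·2^35 = -206158430208.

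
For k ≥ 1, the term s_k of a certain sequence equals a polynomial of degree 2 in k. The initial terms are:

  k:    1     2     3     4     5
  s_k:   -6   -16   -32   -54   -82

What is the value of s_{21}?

-1346

1st diffs: -10, -16, -22, -28.
2nd diffs: -6, -6, -6 (constant).
So s_k = -3k^2 - k - 2.
Evaluating at k = 21 gives s_{21} = -1346.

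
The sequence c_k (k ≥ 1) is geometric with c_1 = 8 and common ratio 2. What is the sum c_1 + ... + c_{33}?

68719476728

c_k = 8·2^(k-1).
S = 8·(2^33 - 1)/(2 - 1) = 8·(8589934592 - 1)/(1) = 68719476728.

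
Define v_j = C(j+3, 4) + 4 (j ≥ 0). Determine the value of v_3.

19

C(6, 4) = 15, so v_3 = 19.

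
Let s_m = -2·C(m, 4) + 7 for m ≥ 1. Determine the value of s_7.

C(7, 4) = 35, so s_7 = -63.

-63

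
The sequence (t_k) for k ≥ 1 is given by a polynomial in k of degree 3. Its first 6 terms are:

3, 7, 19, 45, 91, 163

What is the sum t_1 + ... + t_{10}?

2430

1st diffs: 4, 12, 26, 46, 72.
2nd diffs: 8, 14, 20, 26.
3rd diffs: 6, 6, 6 (constant).
So t_k = k^3 - 2k^2 + 3k + 1.
Continuing: 267, 409, 595, 831.
Summing k = 1..10 (10 terms) gives 2430.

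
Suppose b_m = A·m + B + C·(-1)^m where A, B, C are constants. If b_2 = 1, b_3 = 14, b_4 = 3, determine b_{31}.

At m = 2, 3, 4: 2A + B + C = 1; 3A + B - C = 14; 4A + B + C = 3.
Subtracting the first from the second: A - 2C = 13.
Subtracting the second from the third: A + 2C = -11.
Solving: C = -6, A = 1, then B = 5.
Hence b_{31} = 1·31 + 5 + (-6)·(-1) = 42.

42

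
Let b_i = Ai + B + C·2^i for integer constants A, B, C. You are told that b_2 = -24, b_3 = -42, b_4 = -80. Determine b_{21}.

Plug in i = 2, 3, 4: 2A + B + 4C = -24; 3A + B + 8C = -42; 4A + B + 16C = -80.
Subtracting the first from the second: A + 4C = -18.
Subtracting the second from the third: A + 8C = -38.
Solving: C = -5, A = 2, then B = -8.
So b_i = 2·i + (-8) + (-5)·2^i; at i=21 this is -10485726.

-10485726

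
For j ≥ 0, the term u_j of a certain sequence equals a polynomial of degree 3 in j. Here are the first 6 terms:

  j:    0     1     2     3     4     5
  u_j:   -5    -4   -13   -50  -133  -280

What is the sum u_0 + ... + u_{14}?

1st diffs: 1, -9, -37, -83, -147.
2nd diffs: -10, -28, -46, -64.
3rd diffs: -18, -18, -18 (constant).
So u_j = -3j^3 + 4j^2 - 5.
Continuing: …, -509, -838, -1285, -1868, …, u_{14} = -7453.
Summing j = 0..14 (15 terms) gives -29090.

-29090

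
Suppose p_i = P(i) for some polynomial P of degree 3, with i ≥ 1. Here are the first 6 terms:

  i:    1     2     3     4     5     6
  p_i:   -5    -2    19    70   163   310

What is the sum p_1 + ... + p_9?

1st diffs: 3, 21, 51, 93, 147.
2nd diffs: 18, 30, 42, 54.
3rd diffs: 12, 12, 12 (constant).
Newton forward-difference form: p_i = -5 + 3·C(i-1,1) + 18·C(i-1,2) + 12·C(i-1,3).
Continuing: 523, 814, 1195.
Summing i = 1..9 (9 terms) gives 3087.

3087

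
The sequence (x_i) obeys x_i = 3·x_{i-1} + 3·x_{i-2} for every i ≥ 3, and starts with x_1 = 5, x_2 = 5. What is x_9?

83430

Iterate the recurrence:
x_3 = 30;  x_4 = 105;  x_5 = 405;  x_6 = 1530;  x_7 = 5805;  x_8 = 22005;  x_9 = 83430.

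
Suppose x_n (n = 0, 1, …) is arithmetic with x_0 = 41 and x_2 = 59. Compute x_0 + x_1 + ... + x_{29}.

5145

Common difference d = (59 - 41) / (2 - 0) = 9.
x_n = 41 + (n - 0)·9.
x_{29} = 302; S = 30·(41 + 302)/2 = 5145.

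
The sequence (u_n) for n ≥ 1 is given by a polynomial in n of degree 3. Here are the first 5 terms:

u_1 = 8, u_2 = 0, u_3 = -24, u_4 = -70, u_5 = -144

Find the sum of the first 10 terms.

1st diffs: -8, -24, -46, -74.
2nd diffs: -16, -22, -28.
3rd diffs: -6, -6 (constant).
So u_n = -n^3 - 2n^2 + 5n + 6.
Continuing: …, -252, -400, -594, -840, …, u_{10} = -1144.
Summing n = 1..10 (10 terms) gives -3460.

-3460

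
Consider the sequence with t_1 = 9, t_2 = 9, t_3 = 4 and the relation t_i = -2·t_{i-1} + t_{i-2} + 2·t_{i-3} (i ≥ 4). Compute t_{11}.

-1696

Step forward from the initial values:
t_4 = 19; t_5 = -16; t_6 = 59; t_7 = -96; t_8 = 219; t_9 = -416; t_{10} = 859; t_{11} = -1696.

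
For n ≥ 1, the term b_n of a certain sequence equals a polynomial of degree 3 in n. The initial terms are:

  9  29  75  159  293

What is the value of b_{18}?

12045

1st diffs: 20, 46, 84, 134.
2nd diffs: 26, 38, 50.
3rd diffs: 12, 12 (constant).
Newton forward-difference form: b_n = 9 + 20·C(n-1,1) + 26·C(n-1,2) + 12·C(n-1,3).
At n = 18: n-1 = 17, so b_{18} = 9 + 340 + 3536 + 8160 = 12045.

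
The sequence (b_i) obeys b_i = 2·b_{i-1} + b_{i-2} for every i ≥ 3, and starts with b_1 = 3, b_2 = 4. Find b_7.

367

Applying the relation repeatedly:
b_3 = 11, b_4 = 26, b_5 = 63, b_6 = 152, b_7 = 367.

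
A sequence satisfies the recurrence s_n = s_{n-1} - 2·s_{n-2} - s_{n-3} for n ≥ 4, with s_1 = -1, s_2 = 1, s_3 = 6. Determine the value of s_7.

-13

Applying the relation repeatedly:
s_4 = 5; s_5 = -8; s_6 = -24; s_7 = -13.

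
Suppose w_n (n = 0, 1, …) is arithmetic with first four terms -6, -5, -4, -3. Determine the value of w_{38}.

32

Common difference d = 1.
w_n = -6 + (n - 0)·1.
w_{38} = -6 + 38·1 = 32.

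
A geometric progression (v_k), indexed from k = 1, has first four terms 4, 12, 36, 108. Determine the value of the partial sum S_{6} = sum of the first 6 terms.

1456

Common ratio r = 3.
v_k = 4·3^(k-1).
S = 4·(3^6 - 1)/(3 - 1) = 4·(729 - 1)/(2) = 1456.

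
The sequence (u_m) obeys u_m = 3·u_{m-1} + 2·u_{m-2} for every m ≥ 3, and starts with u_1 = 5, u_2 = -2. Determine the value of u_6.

Step forward from the initial values:
u_3 = 4; u_4 = 8; u_5 = 32; u_6 = 112.

112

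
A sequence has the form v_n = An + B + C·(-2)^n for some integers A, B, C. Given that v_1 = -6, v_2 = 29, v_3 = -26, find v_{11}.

-10186

Write the equations: A + B - 2C = -6; 2A + B + 4C = 29; 3A + B - 8C = -26.
Subtracting the first from the second: A + 6C = 35.
Subtracting the second from the third: A - 12C = -55.
Solving: C = 5, A = 5, then B = -1.
Therefore v_{11} = 55 + (-1) + 5·(-2048) = -10186.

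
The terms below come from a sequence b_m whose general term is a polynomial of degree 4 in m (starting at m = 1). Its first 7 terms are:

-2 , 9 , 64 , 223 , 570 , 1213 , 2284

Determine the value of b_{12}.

1st diffs: 11, 55, 159, 347, 643, 1071.
2nd diffs: 44, 104, 188, 296, 428.
3rd diffs: 60, 84, 108, 132.
4th diffs: 24, 24, 24 (constant).
So b_m = m^4 - 3m^2 + 5m - 5.
Evaluating at m = 12 gives b_{12} = 20359.

20359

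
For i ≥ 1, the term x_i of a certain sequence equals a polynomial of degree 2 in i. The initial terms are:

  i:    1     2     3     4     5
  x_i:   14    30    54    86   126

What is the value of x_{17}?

1230

1st diffs: 16, 24, 32, 40.
2nd diffs: 8, 8, 8 (constant).
So x_i = 4i^2 + 4i + 6.
Evaluating at i = 17 gives x_{17} = 1230.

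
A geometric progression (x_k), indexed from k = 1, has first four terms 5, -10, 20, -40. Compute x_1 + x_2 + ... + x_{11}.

3415

Common ratio r = -2.
x_k = 5·(-2)^(k-1).
S = 5·((-2)^11 - 1)/(-2 - 1) = 5·(-2048 - 1)/(-3) = 3415.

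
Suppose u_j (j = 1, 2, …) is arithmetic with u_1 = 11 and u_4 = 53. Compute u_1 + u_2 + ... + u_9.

Common difference d = (53 - 11) / (4 - 1) = 14.
u_j = 11 + (j - 1)·14.
u_9 = 123; S = 9·(11 + 123)/2 = 603.

603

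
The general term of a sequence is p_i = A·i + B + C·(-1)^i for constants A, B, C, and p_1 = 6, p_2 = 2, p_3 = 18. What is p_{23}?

The three given values yield: A + B - C = 6; 2A + B + C = 2; 3A + B - C = 18.
Subtracting the first from the second: A + 2C = -4.
Subtracting the second from the third: A - 2C = 16.
Solving: C = -5, A = 6, then B = -5.
Therefore p_{23} = 138 + (-5) + (-5)·(-1) = 138.

138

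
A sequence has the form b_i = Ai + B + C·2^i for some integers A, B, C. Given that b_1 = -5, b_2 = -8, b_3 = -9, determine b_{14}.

Write the equations: A + B + 2C = -5; 2A + B + 4C = -8; 3A + B + 8C = -9.
Subtracting the first from the second: A + 2C = -3.
Subtracting the second from the third: A + 4C = -1.
Solving: C = 1, A = -5, then B = -2.
Hence b_{14} = -5·14 + (-2) + 1·16384 = 16312.

16312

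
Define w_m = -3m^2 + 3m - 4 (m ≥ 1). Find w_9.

-220

w_9 = -3·9^2 + 3·9 - 4 = -220.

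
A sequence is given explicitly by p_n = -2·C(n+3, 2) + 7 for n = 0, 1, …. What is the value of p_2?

-13

C(5, 2) = 10, so p_2 = -13.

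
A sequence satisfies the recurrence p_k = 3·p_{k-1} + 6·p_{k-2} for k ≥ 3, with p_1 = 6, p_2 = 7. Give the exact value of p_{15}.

Compute successive terms:
p_3 = 57;  p_4 = 213;  p_5 = 981;  …;  p_{12} = 29602989;  p_{13} = 129433221;  p_{14} = 565917597;  p_{15} = 2474352117.

2474352117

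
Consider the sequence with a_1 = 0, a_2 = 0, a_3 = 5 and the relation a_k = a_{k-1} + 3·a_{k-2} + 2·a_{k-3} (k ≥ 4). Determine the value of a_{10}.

1825

Applying the relation repeatedly:
a_4 = 5;  a_5 = 20;  a_6 = 45;  a_7 = 115;  a_8 = 290;  a_9 = 725;  a_{10} = 1825.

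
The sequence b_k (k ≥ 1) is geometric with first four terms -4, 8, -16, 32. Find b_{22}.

Common ratio r = -2.
b_k = (-4)·(-2)^(k-1).
b_{22} = (-4)·(-2)^21 = 8388608.

8388608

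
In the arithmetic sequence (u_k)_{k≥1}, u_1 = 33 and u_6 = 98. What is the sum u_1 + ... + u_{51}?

Common difference d = (98 - 33) / (6 - 1) = 13.
u_k = 33 + (k - 1)·13.
u_{51} = 683; S = 51·(33 + 683)/2 = 18258.

18258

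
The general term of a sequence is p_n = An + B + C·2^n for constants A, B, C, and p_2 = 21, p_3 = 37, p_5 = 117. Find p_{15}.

Write the equations: 2A + B + 4C = 21; 3A + B + 8C = 37; 5A + B + 32C = 117.
Subtracting the first from the second: A + 4C = 16.
Subtracting the second from the third: 2A + 24C = 80.
Solving: C = 3, A = 4, then B = 1.
Hence p_{15} = 4·15 + 1 + 3·32768 = 98365.

98365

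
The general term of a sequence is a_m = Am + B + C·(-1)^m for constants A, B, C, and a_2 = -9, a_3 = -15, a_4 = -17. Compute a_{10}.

-41

Write the equations: 2A + B + C = -9; 3A + B - C = -15; 4A + B + C = -17.
Subtracting the first from the second: A - 2C = -6.
Subtracting the second from the third: A + 2C = -2.
Solving: C = 1, A = -4, then B = -2.
So a_m = -4·m + (-2) + 1·(-1)^m; at m=10 this is -41.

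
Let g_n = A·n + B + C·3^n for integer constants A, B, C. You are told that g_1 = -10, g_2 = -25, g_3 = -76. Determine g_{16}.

Write the equations: A + B + 3C = -10; 2A + B + 9C = -25; 3A + B + 27C = -76.
Subtracting the first from the second: A + 6C = -15.
Subtracting the second from the third: A + 18C = -51.
Solving: C = -3, A = 3, then B = -4.
So g_n = 3·n + (-4) + (-3)·3^n; at n=16 this is -129140119.

-129140119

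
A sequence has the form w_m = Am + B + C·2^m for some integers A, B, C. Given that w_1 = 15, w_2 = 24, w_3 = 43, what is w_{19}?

At m = 1, 2, 3: A + B + 2C = 15; 2A + B + 4C = 24; 3A + B + 8C = 43.
Subtracting the first from the second: A + 2C = 9.
Subtracting the second from the third: A + 4C = 19.
Solving: C = 5, A = -1, then B = 6.
Hence w_{19} = -1·19 + 6 + 5·524288 = 2621427.

2621427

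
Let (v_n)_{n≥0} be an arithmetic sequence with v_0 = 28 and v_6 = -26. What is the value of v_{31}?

Common difference d = (-26 - 28) / (6 - 0) = -9.
v_n = 28 + (n - 0)·(-9).
v_{31} = 28 + 31·(-9) = -251.

-251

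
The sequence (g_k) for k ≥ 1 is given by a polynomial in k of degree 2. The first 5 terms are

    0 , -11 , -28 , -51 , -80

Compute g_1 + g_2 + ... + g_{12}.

-2046

1st diffs: -11, -17, -23, -29.
2nd diffs: -6, -6, -6 (constant).
Newton forward-difference form: g_k = (-11)·C(k-1,1) + (-6)·C(k-1,2).
Continuing: …, -115, -156, -203, -256, …, g_{12} = -451.
Summing k = 1..12 (12 terms) gives -2046.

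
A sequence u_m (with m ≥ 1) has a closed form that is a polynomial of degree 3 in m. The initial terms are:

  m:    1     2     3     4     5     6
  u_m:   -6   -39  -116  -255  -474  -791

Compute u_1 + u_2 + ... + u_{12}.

-20840

1st diffs: -33, -77, -139, -219, -317.
2nd diffs: -44, -62, -80, -98.
3rd diffs: -18, -18, -18 (constant).
Newton forward-difference form: u_m = -6 + (-33)·C(m-1,1) + (-44)·C(m-1,2) + (-18)·C(m-1,3).
Continuing: …, -1224, -1791, -2510, -3399, …, u_{12} = -5759.
Summing m = 1..12 (12 terms) gives -20840.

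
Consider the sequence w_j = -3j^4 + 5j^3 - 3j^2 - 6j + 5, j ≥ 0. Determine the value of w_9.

w_9 = -3·9^4 + 5·9^3 - 3·9^2 - 6·9 + 5 = -16330.

-16330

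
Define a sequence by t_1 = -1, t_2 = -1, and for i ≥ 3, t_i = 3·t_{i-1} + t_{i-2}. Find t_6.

Compute successive terms:
t_3 = -4  t_4 = -13  t_5 = -43  t_6 = -142.

-142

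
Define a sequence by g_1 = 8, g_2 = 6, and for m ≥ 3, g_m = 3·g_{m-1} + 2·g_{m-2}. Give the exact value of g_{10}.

234642

Step forward from the initial values:
g_3 = 34;  g_4 = 114;  g_5 = 410;  g_6 = 1458;  g_7 = 5194;  g_8 = 18498;  g_9 = 65882;  g_{10} = 234642.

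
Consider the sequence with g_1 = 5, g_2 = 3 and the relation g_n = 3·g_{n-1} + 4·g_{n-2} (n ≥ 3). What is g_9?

Step forward from the initial values:
g_3 = 29  g_4 = 99  g_5 = 413  g_6 = 1635  g_7 = 6557  g_8 = 26211  g_9 = 104861.
(Characteristic roots are 4 and -1.)

104861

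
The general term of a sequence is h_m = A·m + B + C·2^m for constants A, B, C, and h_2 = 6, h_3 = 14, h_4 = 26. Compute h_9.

542

The three given values yield: 2A + B + 4C = 6; 3A + B + 8C = 14; 4A + B + 16C = 26.
Subtracting the first from the second: A + 4C = 8.
Subtracting the second from the third: A + 8C = 12.
Solving: C = 1, A = 4, then B = -6.
Therefore h_9 = 36 + (-6) + 1·512 = 542.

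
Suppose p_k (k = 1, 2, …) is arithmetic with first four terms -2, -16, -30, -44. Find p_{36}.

Common difference d = -14.
p_k = -2 + (k - 1)·(-14).
p_{36} = -2 + 35·(-14) = -492.

-492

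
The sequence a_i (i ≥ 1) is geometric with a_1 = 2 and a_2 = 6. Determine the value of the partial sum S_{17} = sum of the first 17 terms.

129140162

Common ratio r = 3.
a_i = 2·3^(i-1).
S = 2·(3^17 - 1)/(3 - 1) = 2·(129140163 - 1)/(2) = 129140162.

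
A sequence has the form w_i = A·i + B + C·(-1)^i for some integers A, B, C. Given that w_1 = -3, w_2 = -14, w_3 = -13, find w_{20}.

-104

Write the equations: A + B - C = -3; 2A + B + C = -14; 3A + B - C = -13.
Subtracting the first from the second: A + 2C = -11.
Subtracting the second from the third: A - 2C = 1.
Solving: C = -3, A = -5, then B = -1.
Therefore w_{20} = -100 + (-1) + (-3)·1 = -104.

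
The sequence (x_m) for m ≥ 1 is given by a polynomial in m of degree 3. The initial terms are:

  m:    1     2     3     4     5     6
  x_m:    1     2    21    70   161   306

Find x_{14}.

4850

1st diffs: 1, 19, 49, 91, 145.
2nd diffs: 18, 30, 42, 54.
3rd diffs: 12, 12, 12 (constant).
Newton forward-difference form: x_m = 1 + 1·C(m-1,1) + 18·C(m-1,2) + 12·C(m-1,3).
At m = 14: m-1 = 13, so x_{14} = 1 + 13 + 1404 + 3432 = 4850.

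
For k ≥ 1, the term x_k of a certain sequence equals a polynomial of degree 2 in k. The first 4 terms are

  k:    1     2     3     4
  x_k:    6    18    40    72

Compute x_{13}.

810

1st diffs: 12, 22, 32.
2nd diffs: 10, 10 (constant).
So x_k = 5k^2 - 3k + 4.
Evaluating at k = 13 gives x_{13} = 810.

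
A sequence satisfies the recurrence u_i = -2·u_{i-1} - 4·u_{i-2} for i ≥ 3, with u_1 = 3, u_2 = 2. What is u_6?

Step forward from the initial values:
u_3 = -16; u_4 = 24; u_5 = 16; u_6 = -128.

-128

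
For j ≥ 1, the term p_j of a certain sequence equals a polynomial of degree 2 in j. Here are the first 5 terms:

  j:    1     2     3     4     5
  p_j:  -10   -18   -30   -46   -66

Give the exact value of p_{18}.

-690

1st diffs: -8, -12, -16, -20.
2nd diffs: -4, -4, -4 (constant).
So p_j = -2j^2 - 2j - 6.
Evaluating at j = 18 gives p_{18} = -690.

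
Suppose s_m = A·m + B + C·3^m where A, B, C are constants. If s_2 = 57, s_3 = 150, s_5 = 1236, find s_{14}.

23914893

The three given values yield: 2A + B + 9C = 57; 3A + B + 27C = 150; 5A + B + 243C = 1236.
Subtracting the first from the second: A + 18C = 93.
Subtracting the second from the third: 2A + 216C = 1086.
Solving: C = 5, A = 3, then B = 6.
Hence s_{14} = 3·14 + 6 + 5·4782969 = 23914893.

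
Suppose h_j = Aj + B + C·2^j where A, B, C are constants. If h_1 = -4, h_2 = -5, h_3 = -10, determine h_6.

Write the equations: A + B + 2C = -4; 2A + B + 4C = -5; 3A + B + 8C = -10.
Subtracting the first from the second: A + 2C = -1.
Subtracting the second from the third: A + 4C = -5.
Solving: C = -2, A = 3, then B = -3.
So h_j = 3·j + (-3) + (-2)·2^j; at j=6 this is -113.

-113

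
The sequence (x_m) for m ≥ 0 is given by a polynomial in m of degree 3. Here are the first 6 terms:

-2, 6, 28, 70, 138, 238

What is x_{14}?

1st diffs: 8, 22, 42, 68, 100.
2nd diffs: 14, 20, 26, 32.
3rd diffs: 6, 6, 6 (constant).
Newton forward-difference form: x_m = -2 + 8·C(m,1) + 14·C(m,2) + 6·C(m,3).
At m = 14: m = 14, so x_{14} = -2 + 112 + 1274 + 2184 = 3568.

3568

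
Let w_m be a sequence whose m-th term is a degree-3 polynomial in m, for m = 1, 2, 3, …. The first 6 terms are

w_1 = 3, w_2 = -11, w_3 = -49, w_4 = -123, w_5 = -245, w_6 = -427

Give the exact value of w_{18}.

-11659

1st diffs: -14, -38, -74, -122, -182.
2nd diffs: -24, -36, -48, -60.
3rd diffs: -12, -12, -12 (constant).
Newton forward-difference form: w_m = 3 + (-14)·C(m-1,1) + (-24)·C(m-1,2) + (-12)·C(m-1,3).
At m = 18: m-1 = 17, so w_{18} = 3 - 238 - 3264 - 8160 = -11659.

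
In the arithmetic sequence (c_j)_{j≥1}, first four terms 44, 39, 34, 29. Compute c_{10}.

-1

Common difference d = -5.
c_j = 44 + (j - 1)·(-5).
c_{10} = 44 + 9·(-5) = -1.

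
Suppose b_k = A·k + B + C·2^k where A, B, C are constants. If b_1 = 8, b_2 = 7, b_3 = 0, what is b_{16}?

-196519

At k = 1, 2, 3: A + B + 2C = 8; 2A + B + 4C = 7; 3A + B + 8C = 0.
Subtracting the first from the second: A + 2C = -1.
Subtracting the second from the third: A + 4C = -7.
Solving: C = -3, A = 5, then B = 9.
Hence b_{16} = 5·16 + 9 + (-3)·65536 = -196519.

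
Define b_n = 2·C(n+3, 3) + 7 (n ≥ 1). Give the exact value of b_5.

C(8, 3) = 56, so b_5 = 119.

119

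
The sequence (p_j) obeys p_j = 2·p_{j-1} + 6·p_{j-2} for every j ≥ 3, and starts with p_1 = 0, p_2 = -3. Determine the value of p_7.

-1320

Iterate the recurrence:
p_3 = -6, p_4 = -30, p_5 = -96, p_6 = -372, p_7 = -1320.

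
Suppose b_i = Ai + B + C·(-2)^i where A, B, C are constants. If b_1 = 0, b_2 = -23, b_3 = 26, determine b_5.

The three given values yield: A + B - 2C = 0; 2A + B + 4C = -23; 3A + B - 8C = 26.
Subtracting the first from the second: A + 6C = -23.
Subtracting the second from the third: A - 12C = 49.
Solving: C = -4, A = 1, then B = -9.
Therefore b_5 = 5 + (-9) + (-4)·(-32) = 124.

124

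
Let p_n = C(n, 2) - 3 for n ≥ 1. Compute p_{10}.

42

C(10, 2) = 45, so p_{10} = 42.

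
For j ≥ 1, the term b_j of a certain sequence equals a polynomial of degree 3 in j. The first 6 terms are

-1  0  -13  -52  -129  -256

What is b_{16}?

-6916

1st diffs: 1, -13, -39, -77, -127.
2nd diffs: -14, -26, -38, -50.
3rd diffs: -12, -12, -12 (constant).
Newton forward-difference form: b_j = -1 + 1·C(j-1,1) + (-14)·C(j-1,2) + (-12)·C(j-1,3).
At j = 16: j-1 = 15, so b_{16} = -1 + 15 - 1470 - 5460 = -6916.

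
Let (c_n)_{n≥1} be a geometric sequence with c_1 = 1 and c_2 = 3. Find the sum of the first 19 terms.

Common ratio r = 3.
c_n = 1·3^(n-1).
S = 1·(3^19 - 1)/(3 - 1) = 1·(1162261467 - 1)/(2) = 581130733.

581130733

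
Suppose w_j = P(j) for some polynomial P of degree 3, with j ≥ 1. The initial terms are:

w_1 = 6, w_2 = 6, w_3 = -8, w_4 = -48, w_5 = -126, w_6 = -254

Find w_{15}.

1st diffs: 0, -14, -40, -78, -128.
2nd diffs: -14, -26, -38, -50.
3rd diffs: -12, -12, -12 (constant).
Newton forward-difference form: w_j = 6 + (-14)·C(j-1,2) + (-12)·C(j-1,3).
At j = 15: j-1 = 14, so w_{15} = 6 - 1274 - 4368 = -5636.

-5636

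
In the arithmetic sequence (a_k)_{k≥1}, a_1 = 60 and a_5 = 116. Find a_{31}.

Common difference d = (116 - 60) / (5 - 1) = 14.
a_k = 60 + (k - 1)·14.
a_{31} = 60 + 30·14 = 480.

480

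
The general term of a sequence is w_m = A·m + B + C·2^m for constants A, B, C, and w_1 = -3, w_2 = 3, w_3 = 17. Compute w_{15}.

At m = 1, 2, 3: A + B + 2C = -3; 2A + B + 4C = 3; 3A + B + 8C = 17.
Subtracting the first from the second: A + 2C = 6.
Subtracting the second from the third: A + 4C = 14.
Solving: C = 4, A = -2, then B = -9.
Therefore w_{15} = -30 + (-9) + 4·32768 = 131033.

131033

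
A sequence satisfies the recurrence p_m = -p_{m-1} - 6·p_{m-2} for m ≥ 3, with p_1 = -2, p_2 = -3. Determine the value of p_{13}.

Compute successive terms:
p_3 = 15, p_4 = 3, p_5 = -93, …, p_{10} = 7563, p_{11} = 4227, p_{12} = -49605, p_{13} = 24243.

24243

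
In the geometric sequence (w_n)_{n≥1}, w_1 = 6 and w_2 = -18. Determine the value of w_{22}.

Common ratio r = -3.
w_n = 6·(-3)^(n-1).
w_{22} = 6·(-3)^21 = -62762119218.

-62762119218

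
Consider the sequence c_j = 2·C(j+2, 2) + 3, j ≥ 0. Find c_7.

75

C(9, 2) = 36, so c_7 = 75.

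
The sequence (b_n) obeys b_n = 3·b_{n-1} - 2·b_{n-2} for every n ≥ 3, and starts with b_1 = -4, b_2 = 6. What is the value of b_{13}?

Iterate the recurrence:
b_3 = 26;  b_4 = 66;  b_5 = 146;  …;  b_{10} = 5106;  b_{11} = 10226;  b_{12} = 20466;  b_{13} = 40946.
(Characteristic roots are 2 and 1.)

40946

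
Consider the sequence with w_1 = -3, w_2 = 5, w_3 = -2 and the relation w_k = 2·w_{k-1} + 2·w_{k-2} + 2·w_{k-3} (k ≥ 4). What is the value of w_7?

28

Compute successive terms:
w_4 = 0, w_5 = 6, w_6 = 8, w_7 = 28.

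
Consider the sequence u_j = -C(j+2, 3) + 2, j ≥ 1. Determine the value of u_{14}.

-558

C(16, 3) = 560, so u_{14} = -558.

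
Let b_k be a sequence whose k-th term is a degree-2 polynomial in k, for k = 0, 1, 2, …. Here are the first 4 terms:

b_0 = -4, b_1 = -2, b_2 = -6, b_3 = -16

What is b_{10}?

1st diffs: 2, -4, -10.
2nd diffs: -6, -6 (constant).
So b_k = -3k^2 + 5k - 4.
Evaluating at k = 10 gives b_{10} = -254.

-254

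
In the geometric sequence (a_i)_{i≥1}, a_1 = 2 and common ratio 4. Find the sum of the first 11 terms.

a_i = 2·4^(i-1).
S = 2·(4^11 - 1)/(4 - 1) = 2·(4194304 - 1)/(3) = 2796202.

2796202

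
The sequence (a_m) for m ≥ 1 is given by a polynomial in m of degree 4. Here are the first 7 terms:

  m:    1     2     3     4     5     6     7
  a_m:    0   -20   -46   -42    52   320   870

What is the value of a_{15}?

36302

1st diffs: -20, -26, 4, 94, 268, 550.
2nd diffs: -6, 30, 90, 174, 282.
3rd diffs: 36, 60, 84, 108.
4th diffs: 24, 24, 24 (constant).
Newton forward-difference form: a_m = (-20)·C(m-1,1) + (-6)·C(m-1,2) + 36·C(m-1,3) + 24·C(m-1,4).
At m = 15: m-1 = 14, so a_{15} = -280 - 546 + 13104 + 24024 = 36302.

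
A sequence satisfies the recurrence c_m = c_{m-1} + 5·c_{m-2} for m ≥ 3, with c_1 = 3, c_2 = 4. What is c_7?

999

Applying the relation repeatedly:
c_3 = 19;  c_4 = 39;  c_5 = 134;  c_6 = 329;  c_7 = 999.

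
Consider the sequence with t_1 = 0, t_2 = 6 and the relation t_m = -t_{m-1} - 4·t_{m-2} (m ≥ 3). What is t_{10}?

-1026

Iterate the recurrence:
t_3 = -6, t_4 = -18, t_5 = 42, t_6 = 30, t_7 = -198, t_8 = 78, t_9 = 714, t_{10} = -1026.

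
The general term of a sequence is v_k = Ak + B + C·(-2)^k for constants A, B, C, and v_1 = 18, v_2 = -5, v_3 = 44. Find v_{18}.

-1048549

Plug in k = 1, 2, 3: A + B - 2C = 18; 2A + B + 4C = -5; 3A + B - 8C = 44.
Subtracting the first from the second: A + 6C = -23.
Subtracting the second from the third: A - 12C = 49.
Solving: C = -4, A = 1, then B = 9.
So v_k = 1·k + 9 + (-4)·(-2)^k; at k=18 this is -1048549.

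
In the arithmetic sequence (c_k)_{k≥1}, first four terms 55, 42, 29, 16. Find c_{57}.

Common difference d = -13.
c_k = 55 + (k - 1)·(-13).
c_{57} = 55 + 56·(-13) = -673.

-673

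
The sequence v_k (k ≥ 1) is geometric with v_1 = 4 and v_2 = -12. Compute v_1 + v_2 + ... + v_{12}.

-531440

Common ratio r = -3.
v_k = 4·(-3)^(k-1).
S = 4·((-3)^12 - 1)/(-3 - 1) = 4·(531441 - 1)/(-4) = -531440.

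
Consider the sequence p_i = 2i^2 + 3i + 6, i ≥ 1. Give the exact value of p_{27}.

p_{27} = 2·27^2 + 3·27 + 6 = 1545.

1545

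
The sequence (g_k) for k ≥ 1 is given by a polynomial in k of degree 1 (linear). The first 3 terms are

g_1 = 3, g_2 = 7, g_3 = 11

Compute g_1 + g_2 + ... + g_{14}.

406

1st diffs: 4, 4 (constant).
So g_k = 4k - 1.
Continuing: …, 15, 19, 23, 27, …, g_{14} = 55.
Summing k = 1..14 (14 terms) gives 406.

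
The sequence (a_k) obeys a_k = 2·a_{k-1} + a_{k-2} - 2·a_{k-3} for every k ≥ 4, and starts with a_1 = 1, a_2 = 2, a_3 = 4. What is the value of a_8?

128

Iterate the recurrence:
a_4 = 8  a_5 = 16  a_6 = 32  a_7 = 64  a_8 = 128.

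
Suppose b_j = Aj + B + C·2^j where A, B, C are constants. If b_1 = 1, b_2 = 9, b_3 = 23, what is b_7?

Write the equations: A + B + 2C = 1; 2A + B + 4C = 9; 3A + B + 8C = 23.
Subtracting the first from the second: A + 2C = 8.
Subtracting the second from the third: A + 4C = 14.
Solving: C = 3, A = 2, then B = -7.
Hence b_7 = 2·7 + (-7) + 3·128 = 391.

391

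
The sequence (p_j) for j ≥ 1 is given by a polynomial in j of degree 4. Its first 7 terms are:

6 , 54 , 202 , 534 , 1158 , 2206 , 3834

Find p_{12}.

1st diffs: 48, 148, 332, 624, 1048, 1628.
2nd diffs: 100, 184, 292, 424, 580.
3rd diffs: 84, 108, 132, 156.
4th diffs: 24, 24, 24 (constant).
So p_j = j^4 + 4j^3 + j^2 + 2j - 2.
Evaluating at j = 12 gives p_{12} = 27814.

27814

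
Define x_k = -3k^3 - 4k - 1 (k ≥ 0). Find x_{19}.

x_{19} = -3·19^3 - 4·19 - 1 = -20654.

-20654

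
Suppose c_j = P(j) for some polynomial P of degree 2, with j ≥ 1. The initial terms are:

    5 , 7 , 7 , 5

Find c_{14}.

-125

1st diffs: 2, 0, -2.
2nd diffs: -2, -2 (constant).
So c_j = -j^2 + 5j + 1.
Evaluating at j = 14 gives c_{14} = -125.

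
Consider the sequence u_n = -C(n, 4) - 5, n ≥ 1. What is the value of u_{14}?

C(14, 4) = 1001, so u_{14} = -1006.

-1006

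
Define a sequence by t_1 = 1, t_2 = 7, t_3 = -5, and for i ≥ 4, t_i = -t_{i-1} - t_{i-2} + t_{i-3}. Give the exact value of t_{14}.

79

Applying the relation repeatedly:
t_4 = -1  t_5 = 13  t_6 = -17  …  t_{11} = 51  t_{12} = -121  t_{13} = 93  t_{14} = 79.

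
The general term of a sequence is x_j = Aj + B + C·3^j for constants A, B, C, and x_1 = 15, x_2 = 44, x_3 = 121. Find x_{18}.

Write the equations: A + B + 3C = 15; 2A + B + 9C = 44; 3A + B + 27C = 121.
Subtracting the first from the second: A + 6C = 29.
Subtracting the second from the third: A + 18C = 77.
Solving: C = 4, A = 5, then B = -2.
Therefore x_{18} = 90 + (-2) + 4·387420489 = 1549682044.

1549682044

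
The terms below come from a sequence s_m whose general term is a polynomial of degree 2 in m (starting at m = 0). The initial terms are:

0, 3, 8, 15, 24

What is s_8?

80

1st diffs: 3, 5, 7, 9.
2nd diffs: 2, 2, 2 (constant).
Newton forward-difference form: s_m = 3·C(m,1) + 2·C(m,2).
At m = 8: m = 8, so s_8 = 24 + 56 = 80.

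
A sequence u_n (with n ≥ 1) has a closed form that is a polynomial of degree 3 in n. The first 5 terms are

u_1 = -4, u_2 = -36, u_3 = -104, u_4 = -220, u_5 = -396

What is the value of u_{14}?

-6660

1st diffs: -32, -68, -116, -176.
2nd diffs: -36, -48, -60.
3rd diffs: -12, -12 (constant).
So u_n = -2n^3 - 6n^2 + 4.
Evaluating at n = 14 gives u_{14} = -6660.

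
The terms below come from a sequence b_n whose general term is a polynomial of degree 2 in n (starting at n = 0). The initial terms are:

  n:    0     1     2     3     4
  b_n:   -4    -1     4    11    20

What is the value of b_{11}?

139

1st diffs: 3, 5, 7, 9.
2nd diffs: 2, 2, 2 (constant).
So b_n = n^2 + 2n - 4.
Evaluating at n = 11 gives b_{11} = 139.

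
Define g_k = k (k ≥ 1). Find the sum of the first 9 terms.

45

Over k = 1..9: Σk = 45.
Total = (1)·45 = 45.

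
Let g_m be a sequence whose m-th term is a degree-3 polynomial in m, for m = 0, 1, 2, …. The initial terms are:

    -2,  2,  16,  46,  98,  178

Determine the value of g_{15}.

3838

1st diffs: 4, 14, 30, 52, 80.
2nd diffs: 10, 16, 22, 28.
3rd diffs: 6, 6, 6 (constant).
Newton forward-difference form: g_m = -2 + 4·C(m,1) + 10·C(m,2) + 6·C(m,3).
At m = 15: m = 15, so g_{15} = -2 + 60 + 1050 + 2730 = 3838.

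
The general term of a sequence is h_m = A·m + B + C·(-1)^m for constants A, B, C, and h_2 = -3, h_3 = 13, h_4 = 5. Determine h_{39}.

The three given values yield: 2A + B + C = -3; 3A + B - C = 13; 4A + B + C = 5.
Subtracting the first from the second: A - 2C = 16.
Subtracting the second from the third: A + 2C = -8.
Solving: C = -6, A = 4, then B = -5.
So h_m = 4·m + (-5) + (-6)·(-1)^m; at m=39 this is 157.

157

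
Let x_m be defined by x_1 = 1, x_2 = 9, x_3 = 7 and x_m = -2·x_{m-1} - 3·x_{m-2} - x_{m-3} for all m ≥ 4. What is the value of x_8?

197

Applying the relation repeatedly:
x_4 = -42; x_5 = 54; x_6 = 11; x_7 = -142; x_8 = 197.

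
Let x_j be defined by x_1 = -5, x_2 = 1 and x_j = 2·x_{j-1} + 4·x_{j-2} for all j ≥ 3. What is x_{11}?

-145920

x_3 = -18  x_4 = -32  x_5 = -136  x_6 = -400  x_7 = -1344  x_8 = -4288  x_9 = -13952  x_{10} = -45056  x_{11} = -145920.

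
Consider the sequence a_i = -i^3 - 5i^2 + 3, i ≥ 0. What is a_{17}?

-6355

a_{17} = -1·17^3 - 5·17^2 + 3 = -6355.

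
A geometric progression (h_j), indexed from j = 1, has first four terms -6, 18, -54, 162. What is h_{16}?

86093442

Common ratio r = -3.
h_j = (-6)·(-3)^(j-1).
h_{16} = (-6)·(-3)^15 = 86093442.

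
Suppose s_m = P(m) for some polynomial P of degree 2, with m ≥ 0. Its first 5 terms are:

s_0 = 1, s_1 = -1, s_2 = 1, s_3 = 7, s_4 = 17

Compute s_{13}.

1st diffs: -2, 2, 6, 10.
2nd diffs: 4, 4, 4 (constant).
So s_m = 2m^2 - 4m + 1.
Evaluating at m = 13 gives s_{13} = 287.

287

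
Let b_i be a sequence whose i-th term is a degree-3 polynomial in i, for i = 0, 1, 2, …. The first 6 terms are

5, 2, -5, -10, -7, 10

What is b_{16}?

1st diffs: -3, -7, -5, 3, 17.
2nd diffs: -4, 2, 8, 14.
3rd diffs: 6, 6, 6 (constant).
Newton forward-difference form: b_i = 5 + (-3)·C(i,1) + (-4)·C(i,2) + 6·C(i,3).
At i = 16: i = 16, so b_{16} = 5 - 48 - 480 + 3360 = 2837.

2837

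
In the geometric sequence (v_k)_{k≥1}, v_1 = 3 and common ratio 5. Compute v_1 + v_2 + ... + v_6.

11718

v_k = 3·5^(k-1).
S = 3·(5^6 - 1)/(5 - 1) = 3·(15625 - 1)/(4) = 11718.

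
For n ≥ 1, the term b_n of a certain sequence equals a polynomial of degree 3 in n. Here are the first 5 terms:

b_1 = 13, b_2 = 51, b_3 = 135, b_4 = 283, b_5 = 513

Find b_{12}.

1st diffs: 38, 84, 148, 230.
2nd diffs: 46, 64, 82.
3rd diffs: 18, 18 (constant).
Newton forward-difference form: b_n = 13 + 38·C(n-1,1) + 46·C(n-1,2) + 18·C(n-1,3).
At n = 12: n-1 = 11, so b_{12} = 13 + 418 + 2530 + 2970 = 5931.

5931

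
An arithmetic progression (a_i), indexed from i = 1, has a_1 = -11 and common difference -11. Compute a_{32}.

-352

a_i = -11 + (i - 1)·(-11).
a_{32} = -11 + 31·(-11) = -352.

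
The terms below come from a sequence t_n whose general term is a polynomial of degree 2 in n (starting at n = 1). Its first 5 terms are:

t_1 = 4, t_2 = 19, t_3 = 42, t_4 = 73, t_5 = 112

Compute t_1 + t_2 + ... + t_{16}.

6344

1st diffs: 15, 23, 31, 39.
2nd diffs: 8, 8, 8 (constant).
So t_n = 4n^2 + 3n - 3.
Continuing: …, 159, 214, 277, 348, …, t_{16} = 1069.
Summing n = 1..16 (16 terms) gives 6344.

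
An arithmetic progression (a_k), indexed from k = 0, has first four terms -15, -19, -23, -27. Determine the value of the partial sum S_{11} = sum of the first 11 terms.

Common difference d = -4.
a_k = -15 + (k - 0)·(-4).
a_{10} = -55; S = 11·(-15 + (-55))/2 = -385.

-385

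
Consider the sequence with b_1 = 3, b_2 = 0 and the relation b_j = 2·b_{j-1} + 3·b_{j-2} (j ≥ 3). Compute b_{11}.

44289

Iterate the recurrence:
b_3 = 9, b_4 = 18, b_5 = 63, b_6 = 180, b_7 = 549, b_8 = 1638, b_9 = 4923, b_{10} = 14760, b_{11} = 44289.
(Characteristic roots are 3 and -1.)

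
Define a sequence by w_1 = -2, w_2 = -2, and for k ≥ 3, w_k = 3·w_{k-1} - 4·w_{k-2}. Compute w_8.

w_3 = 2, w_4 = 14, w_5 = 34, w_6 = 46, w_7 = 2, w_8 = -178.

-178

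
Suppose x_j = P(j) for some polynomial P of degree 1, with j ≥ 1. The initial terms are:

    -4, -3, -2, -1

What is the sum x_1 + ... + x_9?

1st diffs: 1, 1, 1 (constant).
So x_j = j - 5.
Continuing: …, 0, 1, 2, 3, …, x_9 = 4.
Summing j = 1..9 (9 terms) gives 0.

0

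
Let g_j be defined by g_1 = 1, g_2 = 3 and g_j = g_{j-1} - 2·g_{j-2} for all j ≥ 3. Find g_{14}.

g_3 = 1, g_4 = -5, g_5 = -7, …, g_{11} = 1, g_{12} = 91, g_{13} = 89, g_{14} = -93.

-93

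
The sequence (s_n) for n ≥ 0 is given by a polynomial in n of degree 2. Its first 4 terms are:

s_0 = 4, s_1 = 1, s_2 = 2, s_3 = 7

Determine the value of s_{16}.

1st diffs: -3, 1, 5.
2nd diffs: 4, 4 (constant).
Newton forward-difference form: s_n = 4 + (-3)·C(n,1) + 4·C(n,2).
At n = 16: n = 16, so s_{16} = 4 - 48 + 480 = 436.

436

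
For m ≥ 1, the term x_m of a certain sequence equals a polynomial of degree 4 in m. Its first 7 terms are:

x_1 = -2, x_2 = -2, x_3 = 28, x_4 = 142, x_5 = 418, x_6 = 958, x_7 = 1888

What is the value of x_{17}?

77518

1st diffs: 0, 30, 114, 276, 540, 930.
2nd diffs: 30, 84, 162, 264, 390.
3rd diffs: 54, 78, 102, 126.
4th diffs: 24, 24, 24 (constant).
Newton forward-difference form: x_m = -2 + 30·C(m-1,2) + 54·C(m-1,3) + 24·C(m-1,4).
At m = 17: m-1 = 16, so x_{17} = -2 + 3600 + 30240 + 43680 = 77518.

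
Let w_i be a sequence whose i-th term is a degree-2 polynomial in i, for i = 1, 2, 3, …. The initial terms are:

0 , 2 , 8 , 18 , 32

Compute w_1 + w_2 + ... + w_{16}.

2480

1st diffs: 2, 6, 10, 14.
2nd diffs: 4, 4, 4 (constant).
Newton forward-difference form: w_i = 2·C(i-1,1) + 4·C(i-1,2).
Continuing: …, 50, 72, 98, 128, …, w_{16} = 450.
Summing i = 1..16 (16 terms) gives 2480.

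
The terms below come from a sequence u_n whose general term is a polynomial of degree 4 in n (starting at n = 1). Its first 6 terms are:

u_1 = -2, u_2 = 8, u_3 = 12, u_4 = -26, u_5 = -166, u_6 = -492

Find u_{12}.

-14082

1st diffs: 10, 4, -38, -140, -326.
2nd diffs: -6, -42, -102, -186.
3rd diffs: -36, -60, -84.
4th diffs: -24, -24 (constant).
Newton forward-difference form: u_n = -2 + 10·C(n-1,1) + (-6)·C(n-1,2) + (-36)·C(n-1,3) + (-24)·C(n-1,4).
At n = 12: n-1 = 11, so u_{12} = -2 + 110 - 330 - 5940 - 7920 = -14082.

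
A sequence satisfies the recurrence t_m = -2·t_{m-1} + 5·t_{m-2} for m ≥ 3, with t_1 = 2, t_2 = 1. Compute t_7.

t_3 = 8  t_4 = -11  t_5 = 62  t_6 = -179  t_7 = 668.

668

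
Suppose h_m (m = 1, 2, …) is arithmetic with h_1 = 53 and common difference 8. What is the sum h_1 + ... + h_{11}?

1023

h_m = 53 + (m - 1)·8.
h_{11} = 133; S = 11·(53 + 133)/2 = 1023.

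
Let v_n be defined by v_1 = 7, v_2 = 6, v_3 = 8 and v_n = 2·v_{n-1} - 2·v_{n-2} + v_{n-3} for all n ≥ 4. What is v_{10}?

11

Iterate the recurrence:
v_4 = 11  v_5 = 12  v_6 = 10  v_7 = 7  v_8 = 6  v_9 = 8  v_{10} = 11.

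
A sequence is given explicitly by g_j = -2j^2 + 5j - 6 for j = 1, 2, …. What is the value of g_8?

g_8 = -2·8^2 + 5·8 - 6 = -94.

-94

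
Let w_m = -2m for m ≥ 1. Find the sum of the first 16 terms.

-272

Over m = 1..16: Σm = 136.
Total = (-2)·136 = -272.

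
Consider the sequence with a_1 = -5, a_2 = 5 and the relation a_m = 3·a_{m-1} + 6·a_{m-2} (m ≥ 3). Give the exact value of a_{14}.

Applying the relation repeatedly:
a_3 = -15  a_4 = -15  a_5 = -135  …  a_{11} = -827415  a_{12} = -3617055  a_{13} = -15815655  a_{14} = -69149295.

-69149295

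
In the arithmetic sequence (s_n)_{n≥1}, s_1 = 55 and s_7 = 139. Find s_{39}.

587

Common difference d = (139 - 55) / (7 - 1) = 14.
s_n = 55 + (n - 1)·14.
s_{39} = 55 + 38·14 = 587.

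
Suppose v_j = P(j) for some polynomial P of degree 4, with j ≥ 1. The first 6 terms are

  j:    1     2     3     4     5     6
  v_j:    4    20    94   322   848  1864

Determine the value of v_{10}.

1st diffs: 16, 74, 228, 526, 1016.
2nd diffs: 58, 154, 298, 490.
3rd diffs: 96, 144, 192.
4th diffs: 48, 48 (constant).
Newton forward-difference form: v_j = 4 + 16·C(j-1,1) + 58·C(j-1,2) + 96·C(j-1,3) + 48·C(j-1,4).
At j = 10: j-1 = 9, so v_{10} = 4 + 144 + 2088 + 8064 + 6048 = 16348.

16348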